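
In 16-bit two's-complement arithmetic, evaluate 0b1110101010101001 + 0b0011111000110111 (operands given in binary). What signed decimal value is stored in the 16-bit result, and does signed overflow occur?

10464; no overflow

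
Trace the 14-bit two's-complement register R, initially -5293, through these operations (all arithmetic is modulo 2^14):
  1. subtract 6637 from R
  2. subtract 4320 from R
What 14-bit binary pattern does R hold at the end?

00000010000110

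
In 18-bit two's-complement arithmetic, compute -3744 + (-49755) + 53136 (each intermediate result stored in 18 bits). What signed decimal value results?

-363

-3744 + (-49755) = -53499 (110010111100000101)
-53499 + 53136 = -363 (111111111010010101)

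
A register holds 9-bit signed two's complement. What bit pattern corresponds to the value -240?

|-240| = 240 = 011110000 in 9 bits.
Invert the bits: 100001111. Add 1: 100010000.
Check: 100010000 reads as 272 − 512 = -240.

100010000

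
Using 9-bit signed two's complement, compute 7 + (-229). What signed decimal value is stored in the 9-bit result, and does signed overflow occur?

-222; no overflow

7 → 000000111
-229 → 100011011
  000000111
+ 100011011
= 100100010
Result 100100010: MSB = 1 → 290 − 512 = -222.
Addends have opposite signs, so signed overflow cannot occur.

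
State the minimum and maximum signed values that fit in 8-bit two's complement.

Minimum: −2^7 = -128.
Maximum: 2^7 − 1 = 127.

min = -128, max = 127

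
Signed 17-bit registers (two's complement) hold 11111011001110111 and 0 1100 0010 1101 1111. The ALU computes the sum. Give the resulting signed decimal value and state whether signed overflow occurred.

47446; no overflow

11111011001110111 = -2441 (signed)
0 1100 0010 1101 1111 → 01100001011011111 = 49887 (signed)
  11111011001110111
+ 01100001011011111
= 01011100101010110  (discard carry-out 1)
Result 01011100101010110: MSB = 0 → value 47446.
Addends have opposite signs, so signed overflow cannot occur.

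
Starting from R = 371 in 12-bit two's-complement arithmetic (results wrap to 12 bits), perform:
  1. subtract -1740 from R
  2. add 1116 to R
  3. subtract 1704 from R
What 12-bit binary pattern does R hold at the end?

Start: R = 371 = 000101110011.
R = 371 − (-1740) = 2111; wraps to -1985 = 100000111111
R = -1985 + 1116 = -869 = 110010011011
R = -869 − 1704 = -2573; wraps to 1523 = 010111110011

010111110011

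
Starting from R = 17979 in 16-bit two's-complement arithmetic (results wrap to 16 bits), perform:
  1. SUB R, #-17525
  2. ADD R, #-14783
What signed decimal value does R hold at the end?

20721

Start: R = 17979 = 0100011000111011.
R = 17979 − (-17525) = 35504; wraps to -30032 = 1000101010110000
R = -30032 + (-14783) = -44815; wraps to 20721 = 0101000011110001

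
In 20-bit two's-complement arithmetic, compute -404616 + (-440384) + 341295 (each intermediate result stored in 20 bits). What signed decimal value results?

-503705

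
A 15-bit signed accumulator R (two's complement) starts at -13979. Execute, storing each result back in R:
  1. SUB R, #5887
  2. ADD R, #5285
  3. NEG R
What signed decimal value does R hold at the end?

Start: R = -13979 = 100100101100101.
R = -13979 − 5887 = -19866; wraps to 12902 = 011001001100110
R = 12902 + 5285 = 18187; wraps to -14581 = 100011100001011
R = −(-14581) = 14581 = 011100011110101

14581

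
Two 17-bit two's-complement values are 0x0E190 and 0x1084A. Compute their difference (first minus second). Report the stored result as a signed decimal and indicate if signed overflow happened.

0x0E190 = 01110000110010000 = 57744 (signed)
0x1084A = 10000100001001010 = -63414 (signed)
Subtract via negate-and-add: invert 10000100001001010 + 1 = 01111011110110110 (i.e. 63414).
  01110000110010000
+ 01111011110110110
= 11101100101000110
Result 11101100101000110: MSB = 1 → 121158 − 131072 = -9914.
Both addends (after negating the subtrahend) are non-negative but the stored result is negative: signed overflow. The true value 57744 − (-63414) = 121158 lies outside [-65536, 65535].

-9914; overflow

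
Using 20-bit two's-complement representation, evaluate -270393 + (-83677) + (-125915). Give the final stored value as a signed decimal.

-479985

-270393 + (-83677) = -354070 (10101001100011101010)
-354070 + (-125915) = -479985 (10001010110100001111)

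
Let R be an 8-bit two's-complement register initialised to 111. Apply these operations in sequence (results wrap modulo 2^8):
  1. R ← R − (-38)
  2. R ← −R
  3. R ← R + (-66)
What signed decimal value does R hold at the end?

41

Start: R = 111 = 01101111.
R = 111 − (-38) = 149; wraps to -107 = 10010101
R = −(-107) = 107 = 01101011
R = 107 + (-66) = 41 = 00101001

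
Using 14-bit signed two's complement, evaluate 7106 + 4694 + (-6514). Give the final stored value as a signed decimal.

5286

7106 + 4694 = 11800 → wraps to -4584 (10111000011000)
-4584 + (-6514) = -11098 → wraps to 5286 (01010010100110)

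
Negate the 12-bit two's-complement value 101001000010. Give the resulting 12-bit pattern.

Invert: 010110111101. Add 1: 010110111110.

010110111110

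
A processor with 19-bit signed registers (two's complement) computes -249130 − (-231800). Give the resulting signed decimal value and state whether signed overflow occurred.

-17330; no overflow

-249130 → 1000011001011010110
-231800 → 1000111011010001000
Subtract via negate-and-add: invert 1000111011010001000 + 1 = 0111000100101111000 (i.e. 231800).
  1000011001011010110
+ 0111000100101111000
= 1111011110001001110
Result 1111011110001001110: MSB = 1 → 506958 − 524288 = -17330.
Addends (after negating the subtrahend) have opposite signs, so signed overflow cannot occur.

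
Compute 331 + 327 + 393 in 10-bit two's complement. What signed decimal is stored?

331 + 327 = 658 → wraps to -366 (1010010010)
-366 + 393 = 27 (0000011011)

27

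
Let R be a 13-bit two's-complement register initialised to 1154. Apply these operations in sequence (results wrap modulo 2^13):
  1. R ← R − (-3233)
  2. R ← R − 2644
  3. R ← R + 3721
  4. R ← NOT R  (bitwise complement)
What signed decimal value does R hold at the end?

2727

Start: R = 1154 = 0010010000010.
R = 1154 − (-3233) = 4387; wraps to -3805 = 1000100100011
R = -3805 − 2644 = -6449; wraps to 1743 = 0011011001111
R = 1743 + 3721 = 5464; wraps to -2728 = 1010101011000
R = NOT 1010101011000 = 0101010100111 = 2727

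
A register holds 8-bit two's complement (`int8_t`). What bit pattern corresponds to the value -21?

11101011

|-21| = 21 = 00010101 in 8 bits.
Invert the bits: 11101010. Add 1: 11101011.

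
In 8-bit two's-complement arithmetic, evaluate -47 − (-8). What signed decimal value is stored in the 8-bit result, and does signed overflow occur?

-39; no overflow

-47 → 11010001
-8 → 11111000
Subtract via negate-and-add: invert 11111000 + 1 = 00001000 (i.e. 8).
  11010001
+ 00001000
= 11011001
Result 11011001: MSB = 1 → 217 − 256 = -39.
Addends (after negating the subtrahend) have opposite signs, so signed overflow cannot occur.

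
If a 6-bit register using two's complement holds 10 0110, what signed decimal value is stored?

-26

MSB is 1, so the value is negative.
Invert: 011001. Add 1: 011010 = 26. So the value is −26.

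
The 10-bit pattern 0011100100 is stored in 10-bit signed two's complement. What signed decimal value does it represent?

228

MSB is 0, so the value is non-negative: 0011100100 = 228.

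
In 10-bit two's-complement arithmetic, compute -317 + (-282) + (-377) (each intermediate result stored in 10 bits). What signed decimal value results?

48

-317 + (-282) = -599 → wraps to 425 (0110101001)
425 + (-377) = 48 (0000110000)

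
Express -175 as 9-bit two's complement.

|-175| = 175 = 010101111 in 9 bits.
Invert the bits: 101010000. Add 1: 101010001.
Check: 101010001 reads as 337 − 512 = -175.

101010001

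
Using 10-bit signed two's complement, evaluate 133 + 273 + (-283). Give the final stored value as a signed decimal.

123

133 + 273 = 406 (0110010110)
406 + (-283) = 123 (0001111011)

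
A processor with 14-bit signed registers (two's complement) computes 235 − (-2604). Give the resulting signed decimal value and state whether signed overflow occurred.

235 → 00000011101011
-2604 → 11010111010100
Subtract via negate-and-add: invert 11010111010100 + 1 = 00101000101100 (i.e. 2604).
  00000011101011
+ 00101000101100
= 00101100010111
Result 00101100010111: MSB = 0 → value 2839.
Both addends (after negating the subtrahend) are non-negative and so is the stored result: no signed overflow.

2839; no overflow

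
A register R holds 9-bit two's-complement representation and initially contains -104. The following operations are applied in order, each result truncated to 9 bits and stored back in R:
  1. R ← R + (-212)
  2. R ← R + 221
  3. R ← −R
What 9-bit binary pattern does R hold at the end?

001011111

Start: R = -104 = 110011000.
R = -104 + (-212) = -316; wraps to 196 = 011000100
R = 196 + 221 = 417; wraps to -95 = 110100001
R = −(-95) = 95 = 001011111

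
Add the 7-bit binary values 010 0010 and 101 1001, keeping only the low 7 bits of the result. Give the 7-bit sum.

1111011

  0100010
+ 1011001
= 1111011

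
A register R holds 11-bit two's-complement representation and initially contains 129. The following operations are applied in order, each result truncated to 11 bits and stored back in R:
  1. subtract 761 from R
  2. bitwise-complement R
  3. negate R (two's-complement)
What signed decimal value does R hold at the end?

-631

Start: R = 129 = 00010000001.
R = 129 − 761 = -632 = 10110001000
R = NOT 10110001000 = 01001110111 = 631
R = −(631) = -631 = 10110001001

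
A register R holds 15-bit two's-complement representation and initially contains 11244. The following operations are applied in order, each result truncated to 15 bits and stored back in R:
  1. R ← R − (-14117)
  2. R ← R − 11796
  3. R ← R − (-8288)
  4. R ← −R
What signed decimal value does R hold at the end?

Start: R = 11244 = 010101111101100.
R = 11244 − (-14117) = 25361; wraps to -7407 = 110001100010001
R = -7407 − 11796 = -19203; wraps to 13565 = 011010011111101
R = 13565 − (-8288) = 21853; wraps to -10915 = 101010101011101
R = −(-10915) = 10915 = 010101010100011

10915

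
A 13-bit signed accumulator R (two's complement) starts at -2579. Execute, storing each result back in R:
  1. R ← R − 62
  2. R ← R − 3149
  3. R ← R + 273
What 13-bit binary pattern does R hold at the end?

Start: R = -2579 = 1010111101101.
R = -2579 − 62 = -2641 = 1010110101111
R = -2641 − 3149 = -5790; wraps to 2402 = 0100101100010
R = 2402 + 273 = 2675 = 0101001110011

0101001110011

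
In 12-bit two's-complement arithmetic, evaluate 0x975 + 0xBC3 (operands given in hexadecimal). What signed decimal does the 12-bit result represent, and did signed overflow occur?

1336; overflow

0x975 = 100101110101 = -1675 (signed)
0xBC3 = 101111000011 = -1085 (signed)
  100101110101
+ 101111000011
= 010100111000  (discard carry-out 1)
Result 010100111000: MSB = 0 → value 1336.
Both addends are negative but the stored result is non-negative: signed overflow. The true value -1675 + (-1085) = -2760 lies outside [-2048, 2047].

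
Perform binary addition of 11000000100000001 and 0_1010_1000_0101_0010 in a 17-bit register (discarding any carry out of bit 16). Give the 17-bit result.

  11000000100000001
+ 01010100001010010
= 00010100101010011  (discard carry-out 1)

00010100101010011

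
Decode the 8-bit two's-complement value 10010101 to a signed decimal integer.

MSB is 1, so the value is negative.
Unsigned reading: 149. Subtract 2^8 = 256: 149 − 256 = -107.

-107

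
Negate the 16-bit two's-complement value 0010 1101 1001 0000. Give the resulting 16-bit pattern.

1101001001110000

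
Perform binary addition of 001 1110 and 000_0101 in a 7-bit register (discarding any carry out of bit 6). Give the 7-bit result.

  0011110
+ 0000101
= 0100011

0100011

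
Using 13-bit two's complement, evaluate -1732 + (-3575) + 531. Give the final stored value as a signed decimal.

-1732 + (-3575) = -5307 → wraps to 2885 (0101101000101)
2885 + 531 = 3416 (0110101011000)

3416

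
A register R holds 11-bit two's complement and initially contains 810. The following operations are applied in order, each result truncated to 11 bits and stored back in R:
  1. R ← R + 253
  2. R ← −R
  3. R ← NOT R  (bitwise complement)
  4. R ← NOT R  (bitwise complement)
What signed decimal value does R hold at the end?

Start: R = 810 = 01100101010.
R = 810 + 253 = 1063; wraps to -985 = 10000100111
R = −(-985) = 985 = 01111011001
R = NOT 01111011001 = 10000100110 = -986
R = NOT 10000100110 = 01111011001 = 985

985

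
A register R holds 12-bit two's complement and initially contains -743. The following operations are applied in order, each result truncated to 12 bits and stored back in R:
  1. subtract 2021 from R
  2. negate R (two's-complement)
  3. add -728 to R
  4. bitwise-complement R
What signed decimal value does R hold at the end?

Start: R = -743 = 110100011001.
R = -743 − 2021 = -2764; wraps to 1332 = 010100110100
R = −(1332) = -1332 = 101011001100
R = -1332 + (-728) = -2060; wraps to 2036 = 011111110100
R = NOT 011111110100 = 100000001011 = -2037

-2037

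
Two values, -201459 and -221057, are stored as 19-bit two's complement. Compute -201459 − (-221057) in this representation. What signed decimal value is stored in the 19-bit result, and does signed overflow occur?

-201459 → 1001110110100001101
-221057 → 1001010000001111111
Subtract via negate-and-add: invert 1001010000001111111 + 1 = 0110101111110000001 (i.e. 221057).
  1001110110100001101
+ 0110101111110000001
= 0000100110010001110  (discard carry-out 1)
Result 0000100110010001110: MSB = 0 → value 19598.
Addends (after negating the subtrahend) have opposite signs, so signed overflow cannot occur.

19598; no overflow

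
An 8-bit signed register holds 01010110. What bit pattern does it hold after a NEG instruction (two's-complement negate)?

10101010

Invert: 10101001. Add 1: 10101010.
Check: 01010110 = 86, 10101010 = -86.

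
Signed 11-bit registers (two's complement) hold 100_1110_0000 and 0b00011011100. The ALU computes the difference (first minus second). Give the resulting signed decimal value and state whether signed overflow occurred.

-1020; no overflow

100_1110_0000 → 10011100000 = -800 (signed)
0b00011011100 → 00011011100 = 220 (signed)
Subtract via negate-and-add: invert 00011011100 + 1 = 11100100100 (i.e. -220).
  10011100000
+ 11100100100
= 10000000100  (discard carry-out 1)
Result 10000000100: MSB = 1 → 1028 − 2048 = -1020.
Both addends (after negating the subtrahend) are negative and so is the stored result: no signed overflow.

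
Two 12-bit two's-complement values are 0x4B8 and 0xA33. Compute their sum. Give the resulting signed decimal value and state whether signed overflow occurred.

0x4B8 = 010010111000 = 1208 (signed)
0xA33 = 101000110011 = -1485 (signed)
  010010111000
+ 101000110011
= 111011101011
Result 111011101011: MSB = 1 → 3819 − 4096 = -277.
Addends have opposite signs, so signed overflow cannot occur.

-277; no overflow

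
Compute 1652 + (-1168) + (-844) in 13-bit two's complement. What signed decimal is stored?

1652 + (-1168) = 484 (0000111100100)
484 + (-844) = -360 (1111010011000)

-360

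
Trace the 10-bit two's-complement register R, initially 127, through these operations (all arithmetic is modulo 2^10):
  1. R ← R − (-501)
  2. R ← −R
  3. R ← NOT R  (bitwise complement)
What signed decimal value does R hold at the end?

-397

Start: R = 127 = 0001111111.
R = 127 − (-501) = 628; wraps to -396 = 1001110100
R = −(-396) = 396 = 0110001100
R = NOT 0110001100 = 1001110011 = -397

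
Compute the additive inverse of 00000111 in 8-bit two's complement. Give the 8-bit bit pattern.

11111001

Invert: 11111000. Add 1: 11111001.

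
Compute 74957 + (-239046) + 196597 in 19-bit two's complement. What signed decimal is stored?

32508

74957 + (-239046) = -164089 (1010111111100000111)
-164089 + 196597 = 32508 (0000111111011111100)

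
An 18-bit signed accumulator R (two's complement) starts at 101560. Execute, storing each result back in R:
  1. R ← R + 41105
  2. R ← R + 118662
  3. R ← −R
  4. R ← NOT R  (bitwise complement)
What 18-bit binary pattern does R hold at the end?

111111110011001110

Start: R = 101560 = 011000110010111000.
R = 101560 + 41105 = 142665; wraps to -119479 = 100010110101001001
R = -119479 + 118662 = -817 = 111111110011001111
R = −(-817) = 817 = 000000001100110001
R = NOT 000000001100110001 = 111111110011001110 = -818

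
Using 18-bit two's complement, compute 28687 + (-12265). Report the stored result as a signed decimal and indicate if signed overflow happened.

16422; no overflow

28687 → 000111000000001111
-12265 → 111101000000010111
  000111000000001111
+ 111101000000010111
= 000100000000100110  (discard carry-out 1)
Result 000100000000100110: MSB = 0 → value 16422.
Addends have opposite signs, so signed overflow cannot occur.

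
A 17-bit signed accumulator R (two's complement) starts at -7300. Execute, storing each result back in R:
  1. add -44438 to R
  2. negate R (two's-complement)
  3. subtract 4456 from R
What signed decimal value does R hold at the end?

47282

Start: R = -7300 = 11110001101111100.
R = -7300 + (-44438) = -51738 = 10011010111100110
R = −(-51738) = 51738 = 01100101000011010
R = 51738 − 4456 = 47282 = 01011100010110010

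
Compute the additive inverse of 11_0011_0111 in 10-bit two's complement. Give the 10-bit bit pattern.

0011001001

Invert: 0011001000. Add 1: 0011001001.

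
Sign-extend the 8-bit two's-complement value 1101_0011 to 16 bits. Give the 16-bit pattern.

MSB of 11010011 is 1; replicate it into the new high bits.
11111111|11010011 → 1111111111010011 (still -45).

1111111111010011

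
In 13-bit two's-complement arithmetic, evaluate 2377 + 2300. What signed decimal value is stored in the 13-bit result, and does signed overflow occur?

-3515; overflow

2377 → 0100101001001
2300 → 0100011111100
  0100101001001
+ 0100011111100
= 1001001000101
Result 1001001000101: MSB = 1 → 4677 − 8192 = -3515.
Both addends are non-negative but the stored result is negative: signed overflow. The true value 2377 + 2300 = 4677 lies outside [-4096, 4095].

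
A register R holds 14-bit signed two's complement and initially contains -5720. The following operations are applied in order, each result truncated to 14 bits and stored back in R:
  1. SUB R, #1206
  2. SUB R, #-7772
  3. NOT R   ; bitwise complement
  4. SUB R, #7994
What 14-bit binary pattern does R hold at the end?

01110101110111

Start: R = -5720 = 10100110101000.
R = -5720 − 1206 = -6926 = 10010011110010
R = -6926 − (-7772) = 846 = 00001101001110
R = NOT 00001101001110 = 11110010110001 = -847
R = -847 − 7994 = -8841; wraps to 7543 = 01110101110111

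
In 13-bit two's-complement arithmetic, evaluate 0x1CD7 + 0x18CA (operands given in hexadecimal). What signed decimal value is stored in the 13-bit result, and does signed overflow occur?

0x1CD7 = 1110011010111 = -809 (signed)
0x18CA = 1100011001010 = -1846 (signed)
  1110011010111
+ 1100011001010
= 1010110100001  (discard carry-out 1)
Result 1010110100001: MSB = 1 → 5537 − 8192 = -2655.
Both addends are negative and so is the stored result: no signed overflow.

-2655; no overflow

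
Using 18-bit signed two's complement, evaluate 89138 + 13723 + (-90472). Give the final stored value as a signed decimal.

12389

89138 + 13723 = 102861 (011001000111001101)
102861 + (-90472) = 12389 (000011000001100101)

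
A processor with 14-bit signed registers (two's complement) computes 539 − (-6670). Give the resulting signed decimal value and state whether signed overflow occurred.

7209; no overflow

539 → 00001000011011
-6670 → 10010111110010
Subtract via negate-and-add: invert 10010111110010 + 1 = 01101000001110 (i.e. 6670).
  00001000011011
+ 01101000001110
= 01110000101001
Result 01110000101001: MSB = 0 → value 7209.
Both addends (after negating the subtrahend) are non-negative and so is the stored result: no signed overflow.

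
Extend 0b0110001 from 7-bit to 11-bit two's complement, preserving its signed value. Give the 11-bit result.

00000110001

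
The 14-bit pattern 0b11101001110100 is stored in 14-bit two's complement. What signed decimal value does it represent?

-1420

MSB is 1, so the value is negative.
Unsigned reading: 14964. Subtract 2^14 = 16384: 14964 − 16384 = -1420.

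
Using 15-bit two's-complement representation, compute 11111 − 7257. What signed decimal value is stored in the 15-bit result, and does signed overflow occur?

3854; no overflow

11111 → 010101101100111
7257 → 001110001011001
Subtract via negate-and-add: invert 001110001011001 + 1 = 110001110100111 (i.e. -7257).
  010101101100111
+ 110001110100111
= 000111100001110  (discard carry-out 1)
Result 000111100001110: MSB = 0 → value 3854.
Addends (after negating the subtrahend) have opposite signs, so signed overflow cannot occur.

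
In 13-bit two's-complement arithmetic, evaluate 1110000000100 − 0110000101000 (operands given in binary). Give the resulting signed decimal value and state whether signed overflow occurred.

1110000000100 = -1020 (signed)
0110000101000 = 3112 (signed)
Subtract via negate-and-add: invert 0110000101000 + 1 = 1001111011000 (i.e. -3112).
  1110000000100
+ 1001111011000
= 0111111011100  (discard carry-out 1)
Result 0111111011100: MSB = 0 → value 4060.
Both addends (after negating the subtrahend) are negative but the stored result is non-negative: signed overflow. The true value -1020 − 3112 = -4132 lies outside [-4096, 4095].

4060; overflow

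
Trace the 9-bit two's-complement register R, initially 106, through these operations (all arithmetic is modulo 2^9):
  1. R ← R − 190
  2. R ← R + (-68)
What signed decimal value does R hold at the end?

Start: R = 106 = 001101010.
R = 106 − 190 = -84 = 110101100
R = -84 + (-68) = -152 = 101101000

-152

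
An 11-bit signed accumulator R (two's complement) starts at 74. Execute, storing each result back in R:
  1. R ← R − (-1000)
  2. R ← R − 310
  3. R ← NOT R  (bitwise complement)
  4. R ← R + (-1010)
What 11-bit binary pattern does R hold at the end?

00100010001

Start: R = 74 = 00001001010.
R = 74 − (-1000) = 1074; wraps to -974 = 10000110010
R = -974 − 310 = -1284; wraps to 764 = 01011111100
R = NOT 01011111100 = 10100000011 = -765
R = -765 + (-1010) = -1775; wraps to 273 = 00100010001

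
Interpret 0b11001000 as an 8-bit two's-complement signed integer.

-56

MSB is 1, so the value is negative.
Invert: 00110111. Add 1: 00111000 = 56. So the value is −56.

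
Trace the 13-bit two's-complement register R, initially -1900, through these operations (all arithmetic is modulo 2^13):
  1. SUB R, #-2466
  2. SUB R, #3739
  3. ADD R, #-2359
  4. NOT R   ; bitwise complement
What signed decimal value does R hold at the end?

Start: R = -1900 = 1100010010100.
R = -1900 − (-2466) = 566 = 0001000110110
R = 566 − 3739 = -3173 = 1001110011011
R = -3173 + (-2359) = -5532; wraps to 2660 = 0101001100100
R = NOT 0101001100100 = 1010110011011 = -2661

-2661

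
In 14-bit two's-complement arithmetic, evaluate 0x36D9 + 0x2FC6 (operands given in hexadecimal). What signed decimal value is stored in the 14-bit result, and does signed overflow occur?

-6497; no overflow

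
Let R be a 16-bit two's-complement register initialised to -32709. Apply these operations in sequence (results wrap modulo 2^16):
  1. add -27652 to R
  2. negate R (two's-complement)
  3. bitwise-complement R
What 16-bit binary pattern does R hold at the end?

0001010000110110

Start: R = -32709 = 1000000000111011.
R = -32709 + (-27652) = -60361; wraps to 5175 = 0001010000110111
R = −(5175) = -5175 = 1110101111001001
R = NOT 1110101111001001 = 0001010000110110 = 5174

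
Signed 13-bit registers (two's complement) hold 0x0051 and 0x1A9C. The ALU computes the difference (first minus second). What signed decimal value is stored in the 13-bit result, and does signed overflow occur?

1461; no overflow

0x0051 = 0000001010001 = 81 (signed)
0x1A9C = 1101010011100 = -1380 (signed)
Subtract via negate-and-add: invert 1101010011100 + 1 = 0010101100100 (i.e. 1380).
  0000001010001
+ 0010101100100
= 0010110110101
Result 0010110110101: MSB = 0 → value 1461.
Both addends (after negating the subtrahend) are non-negative and so is the stored result: no signed overflow.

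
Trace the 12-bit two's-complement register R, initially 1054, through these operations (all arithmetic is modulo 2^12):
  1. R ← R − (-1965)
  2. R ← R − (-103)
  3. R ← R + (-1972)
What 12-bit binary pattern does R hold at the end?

Start: R = 1054 = 010000011110.
R = 1054 − (-1965) = 3019; wraps to -1077 = 101111001011
R = -1077 − (-103) = -974 = 110000110010
R = -974 + (-1972) = -2946; wraps to 1150 = 010001111110

010001111110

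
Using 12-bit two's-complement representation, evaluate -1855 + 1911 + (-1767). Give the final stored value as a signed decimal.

-1711

-1855 + 1911 = 56 (000000111000)
56 + (-1767) = -1711 (100101010001)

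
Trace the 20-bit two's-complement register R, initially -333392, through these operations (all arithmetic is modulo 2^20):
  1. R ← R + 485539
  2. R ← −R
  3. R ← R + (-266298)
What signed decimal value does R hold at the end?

Start: R = -333392 = 10101110100110110000.
R = -333392 + 485539 = 152147 = 00100101001001010011
R = −(152147) = -152147 = 11011010110110101101
R = -152147 + (-266298) = -418445 = 10011001110101110011

-418445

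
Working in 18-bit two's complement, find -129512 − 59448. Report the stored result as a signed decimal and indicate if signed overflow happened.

-129512 → 100000011000011000
59448 → 001110100000111000
Subtract via negate-and-add: invert 001110100000111000 + 1 = 110001011111001000 (i.e. -59448).
  100000011000011000
+ 110001011111001000
= 010001110111100000  (discard carry-out 1)
Result 010001110111100000: MSB = 0 → value 73184.
Both addends (after negating the subtrahend) are negative but the stored result is non-negative: signed overflow. The true value -129512 − 59448 = -188960 lies outside [-131072, 131071].

73184; overflow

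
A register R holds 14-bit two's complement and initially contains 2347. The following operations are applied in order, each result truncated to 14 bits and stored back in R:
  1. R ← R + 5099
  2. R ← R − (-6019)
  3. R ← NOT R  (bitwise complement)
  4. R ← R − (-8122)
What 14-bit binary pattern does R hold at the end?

Start: R = 2347 = 00100100101011.
R = 2347 + 5099 = 7446 = 01110100010110
R = 7446 − (-6019) = 13465; wraps to -2919 = 11010010011001
R = NOT 11010010011001 = 00101101100110 = 2918
R = 2918 − (-8122) = 11040; wraps to -5344 = 10101100100000

10101100100000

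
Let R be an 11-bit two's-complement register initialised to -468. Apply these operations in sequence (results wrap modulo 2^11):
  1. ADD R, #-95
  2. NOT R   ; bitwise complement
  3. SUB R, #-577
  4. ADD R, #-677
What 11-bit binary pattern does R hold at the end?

00111001110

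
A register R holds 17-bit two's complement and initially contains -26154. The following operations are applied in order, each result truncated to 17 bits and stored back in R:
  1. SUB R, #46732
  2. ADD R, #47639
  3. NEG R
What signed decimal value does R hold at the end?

Start: R = -26154 = 11001100111010110.
R = -26154 − 46732 = -72886; wraps to 58186 = 01110001101001010
R = 58186 + 47639 = 105825; wraps to -25247 = 11001110101100001
R = −(-25247) = 25247 = 00110001010011111

25247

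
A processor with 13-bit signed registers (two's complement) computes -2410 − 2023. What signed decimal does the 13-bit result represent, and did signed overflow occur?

3759; overflow

-2410 → 1011010010110
2023 → 0011111100111
Subtract via negate-and-add: invert 0011111100111 + 1 = 1100000011001 (i.e. -2023).
  1011010010110
+ 1100000011001
= 0111010101111  (discard carry-out 1)
Result 0111010101111: MSB = 0 → value 3759.
Both addends (after negating the subtrahend) are negative but the stored result is non-negative: signed overflow. The true value -2410 − 2023 = -4433 lies outside [-4096, 4095].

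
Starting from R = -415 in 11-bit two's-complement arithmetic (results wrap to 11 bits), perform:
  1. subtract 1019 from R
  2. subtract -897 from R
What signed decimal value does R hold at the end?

-537

Start: R = -415 = 11001100001.
R = -415 − 1019 = -1434; wraps to 614 = 01001100110
R = 614 − (-897) = 1511; wraps to -537 = 10111100111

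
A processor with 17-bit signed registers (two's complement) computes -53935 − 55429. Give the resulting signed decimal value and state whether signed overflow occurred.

21708; overflow

-53935 → 10010110101010001
55429 → 01101100010000101
Subtract via negate-and-add: invert 01101100010000101 + 1 = 10010011101111011 (i.e. -55429).
  10010110101010001
+ 10010011101111011
= 00101010011001100  (discard carry-out 1)
Result 00101010011001100: MSB = 0 → value 21708.
Both addends (after negating the subtrahend) are negative but the stored result is non-negative: signed overflow. The true value -53935 − 55429 = -109364 lies outside [-65536, 65535].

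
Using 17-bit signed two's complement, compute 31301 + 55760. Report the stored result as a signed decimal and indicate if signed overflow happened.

31301 → 00111101001000101
55760 → 01101100111010000
  00111101001000101
+ 01101100111010000
= 10101010000010101
Result 10101010000010101: MSB = 1 → 87061 − 131072 = -44011.
Both addends are non-negative but the stored result is negative: signed overflow. The true value 31301 + 55760 = 87061 lies outside [-65536, 65535].

-44011; overflow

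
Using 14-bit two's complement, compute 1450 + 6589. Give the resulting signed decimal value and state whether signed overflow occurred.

8039; no overflow

1450 → 00010110101010
6589 → 01100110111101
  00010110101010
+ 01100110111101
= 01111101100111
Result 01111101100111: MSB = 0 → value 8039.
Both addends are non-negative and so is the stored result: no signed overflow.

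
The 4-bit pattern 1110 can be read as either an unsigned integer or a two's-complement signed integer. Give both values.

Unsigned: 1110 = 14.
Signed: MSB=1 → 14 − 16 = -2.

unsigned = 14, signed = -2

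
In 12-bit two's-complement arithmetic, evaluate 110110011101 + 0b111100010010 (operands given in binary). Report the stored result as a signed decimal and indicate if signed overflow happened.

110110011101 = -611 (signed)
0b111100010010 → 111100010010 = -238 (signed)
  110110011101
+ 111100010010
= 110010101111  (discard carry-out 1)
Result 110010101111: MSB = 1 → 3247 − 4096 = -849.
Both addends are negative and so is the stored result: no signed overflow.

-849; no overflow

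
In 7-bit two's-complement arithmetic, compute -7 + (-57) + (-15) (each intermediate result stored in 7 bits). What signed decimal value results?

-7 + (-57) = -64 (1000000)
-64 + (-15) = -79 → wraps to 49 (0110001)

49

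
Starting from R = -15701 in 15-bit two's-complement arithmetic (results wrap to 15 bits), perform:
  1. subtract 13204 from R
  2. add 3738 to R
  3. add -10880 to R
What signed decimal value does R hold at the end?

-3279

Start: R = -15701 = 100001010101011.
R = -15701 − 13204 = -28905; wraps to 3863 = 000111100010111
R = 3863 + 3738 = 7601 = 001110110110001
R = 7601 + (-10880) = -3279 = 111001100110001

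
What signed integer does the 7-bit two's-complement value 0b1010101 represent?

-43

MSB is 1, so the value is negative.
Invert: 0101010. Add 1: 0101011 = 43. So the value is −43.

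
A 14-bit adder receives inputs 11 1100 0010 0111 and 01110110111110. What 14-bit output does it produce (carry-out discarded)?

01100111100101

  11110000100111
+ 01110110111110
= 01100111100101  (discard carry-out 1)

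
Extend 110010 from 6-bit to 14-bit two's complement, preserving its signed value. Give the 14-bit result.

MSB of 110010 is 1; replicate it into the new high bits.
11111111|110010 → 11111111110010 (still -14).

11111111110010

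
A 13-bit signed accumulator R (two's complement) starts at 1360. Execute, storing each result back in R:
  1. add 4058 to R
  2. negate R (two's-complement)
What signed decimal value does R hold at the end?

2774

Start: R = 1360 = 0010101010000.
R = 1360 + 4058 = 5418; wraps to -2774 = 1010100101010
R = −(-2774) = 2774 = 0101011010110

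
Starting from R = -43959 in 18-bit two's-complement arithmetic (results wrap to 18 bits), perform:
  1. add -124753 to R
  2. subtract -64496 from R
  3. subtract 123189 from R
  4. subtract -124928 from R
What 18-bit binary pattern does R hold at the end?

100110111110110011

Start: R = -43959 = 110101010001001001.
R = -43959 + (-124753) = -168712; wraps to 93432 = 010110110011111000
R = 93432 − (-64496) = 157928; wraps to -104216 = 100110100011101000
R = -104216 − 123189 = -227405; wraps to 34739 = 001000011110110011
R = 34739 − (-124928) = 159667; wraps to -102477 = 100110111110110011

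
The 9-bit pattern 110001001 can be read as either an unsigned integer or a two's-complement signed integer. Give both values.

unsigned = 393, signed = -119

Unsigned: 110001001 = 393.
Signed: MSB=1 → 393 − 512 = -119.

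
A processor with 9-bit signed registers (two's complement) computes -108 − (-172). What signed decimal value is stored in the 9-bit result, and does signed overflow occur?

64; no overflow

-108 → 110010100
-172 → 101010100
Subtract via negate-and-add: invert 101010100 + 1 = 010101100 (i.e. 172).
  110010100
+ 010101100
= 001000000  (discard carry-out 1)
Result 001000000: MSB = 0 → value 64.
Addends (after negating the subtrahend) have opposite signs, so signed overflow cannot occur.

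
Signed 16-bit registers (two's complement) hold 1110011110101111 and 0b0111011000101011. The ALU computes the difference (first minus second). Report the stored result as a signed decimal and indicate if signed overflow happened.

29060; overflow

1110011110101111 = -6225 (signed)
0b0111011000101011 → 0111011000101011 = 30251 (signed)
Subtract via negate-and-add: invert 0111011000101011 + 1 = 1000100111010101 (i.e. -30251).
  1110011110101111
+ 1000100111010101
= 0111000110000100  (discard carry-out 1)
Result 0111000110000100: MSB = 0 → value 29060.
Both addends (after negating the subtrahend) are negative but the stored result is non-negative: signed overflow. The true value -6225 − 30251 = -36476 lies outside [-32768, 32767].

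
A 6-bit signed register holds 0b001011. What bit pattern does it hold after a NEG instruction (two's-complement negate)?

110101

Invert: 110100. Add 1: 110101.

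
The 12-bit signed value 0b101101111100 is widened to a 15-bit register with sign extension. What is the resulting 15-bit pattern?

111101101111100

MSB of 101101111100 is 1; replicate it into the new high bits.
111|101101111100 → 111101101111100 (still -1156).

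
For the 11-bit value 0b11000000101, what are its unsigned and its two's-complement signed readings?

unsigned = 1541, signed = -507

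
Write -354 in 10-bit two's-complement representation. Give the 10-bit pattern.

1010011110

|-354| = 354 = 0101100010 in 10 bits.
Invert the bits: 1010011101. Add 1: 1010011110.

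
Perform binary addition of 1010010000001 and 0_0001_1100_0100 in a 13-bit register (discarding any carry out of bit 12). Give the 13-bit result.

1011001000101

  1010010000001
+ 0000111000100
= 1011001000101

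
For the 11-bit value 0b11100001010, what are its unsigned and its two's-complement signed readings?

unsigned = 1802, signed = -246

Unsigned: 11100001010 = 1802.
Signed: MSB=1 → 1802 − 2048 = -246.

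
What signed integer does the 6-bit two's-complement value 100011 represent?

-29

MSB is 1, so the value is negative.
Unsigned reading: 35. Subtract 2^6 = 64: 35 − 64 = -29.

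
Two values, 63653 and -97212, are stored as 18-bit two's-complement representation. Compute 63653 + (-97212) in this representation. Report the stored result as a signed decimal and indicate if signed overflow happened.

63653 → 001111100010100101
-97212 → 101000010001000100
  001111100010100101
+ 101000010001000100
= 110111110011101001
Result 110111110011101001: MSB = 1 → 228585 − 262144 = -33559.
Addends have opposite signs, so signed overflow cannot occur.

-33559; no overflow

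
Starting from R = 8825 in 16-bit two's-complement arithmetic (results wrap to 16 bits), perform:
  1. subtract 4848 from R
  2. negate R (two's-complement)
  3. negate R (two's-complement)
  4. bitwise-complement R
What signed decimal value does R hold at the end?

-3978

Start: R = 8825 = 0010001001111001.
R = 8825 − 4848 = 3977 = 0000111110001001
R = −(3977) = -3977 = 1111000001110111
R = −(-3977) = 3977 = 0000111110001001
R = NOT 0000111110001001 = 1111000001110110 = -3978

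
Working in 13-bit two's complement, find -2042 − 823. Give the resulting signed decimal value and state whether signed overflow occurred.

-2865; no overflow

-2042 → 1100000000110
823 → 0001100110111
Subtract via negate-and-add: invert 0001100110111 + 1 = 1110011001001 (i.e. -823).
  1100000000110
+ 1110011001001
= 1010011001111  (discard carry-out 1)
Result 1010011001111: MSB = 1 → 5327 − 8192 = -2865.
Both addends (after negating the subtrahend) are negative and so is the stored result: no signed overflow.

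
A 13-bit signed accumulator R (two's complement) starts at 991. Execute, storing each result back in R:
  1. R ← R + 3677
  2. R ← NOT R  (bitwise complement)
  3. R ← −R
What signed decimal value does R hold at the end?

-3523

Start: R = 991 = 0001111011111.
R = 991 + 3677 = 4668; wraps to -3524 = 1001000111100
R = NOT 1001000111100 = 0110111000011 = 3523
R = −(3523) = -3523 = 1001000111101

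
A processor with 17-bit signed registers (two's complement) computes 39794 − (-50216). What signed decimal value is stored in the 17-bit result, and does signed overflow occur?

-41062; overflow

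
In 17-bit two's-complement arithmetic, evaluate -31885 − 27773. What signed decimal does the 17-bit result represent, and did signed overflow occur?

-59658; no overflow

-31885 → 11000001101110011
27773 → 00110110001111101
Subtract via negate-and-add: invert 00110110001111101 + 1 = 11001001110000011 (i.e. -27773).
  11000001101110011
+ 11001001110000011
= 10001011011110110  (discard carry-out 1)
Result 10001011011110110: MSB = 1 → 71414 − 131072 = -59658.
Both addends (after negating the subtrahend) are negative and so is the stored result: no signed overflow.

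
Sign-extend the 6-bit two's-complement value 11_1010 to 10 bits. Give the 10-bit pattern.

MSB of 111010 is 1; replicate it into the new high bits.
1111|111010 → 1111111010 (still -6).

1111111010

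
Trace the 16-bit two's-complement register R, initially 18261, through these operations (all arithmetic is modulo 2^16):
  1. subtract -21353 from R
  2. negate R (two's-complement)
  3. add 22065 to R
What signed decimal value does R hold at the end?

-17549

Start: R = 18261 = 0100011101010101.
R = 18261 − (-21353) = 39614; wraps to -25922 = 1001101010111110
R = −(-25922) = 25922 = 0110010101000010
R = 25922 + 22065 = 47987; wraps to -17549 = 1011101101110011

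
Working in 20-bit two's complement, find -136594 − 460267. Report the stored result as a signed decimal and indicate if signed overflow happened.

451715; overflow

-136594 → 11011110101001101110
460267 → 01110000010111101011
Subtract via negate-and-add: invert 01110000010111101011 + 1 = 10001111101000010101 (i.e. -460267).
  11011110101001101110
+ 10001111101000010101
= 01101110010010000011  (discard carry-out 1)
Result 01101110010010000011: MSB = 0 → value 451715.
Both addends (after negating the subtrahend) are negative but the stored result is non-negative: signed overflow. The true value -136594 − 460267 = -596861 lies outside [-524288, 524287].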